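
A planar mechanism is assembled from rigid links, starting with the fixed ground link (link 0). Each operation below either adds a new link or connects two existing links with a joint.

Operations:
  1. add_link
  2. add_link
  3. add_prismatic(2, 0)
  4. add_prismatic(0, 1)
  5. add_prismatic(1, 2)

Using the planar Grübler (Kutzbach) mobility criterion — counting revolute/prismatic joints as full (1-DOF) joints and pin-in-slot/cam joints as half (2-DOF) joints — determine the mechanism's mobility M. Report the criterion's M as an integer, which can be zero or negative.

(L,J1,J2)=(1,0,0); link0 fixed
link1: (2,0,0)
link2: (3,0,0)
P 2-0 [J1]: (3,1,0)
P 0-1 [J1]: (3,2,0)
P 1-2 [J1]: (3,3,0)
Grübler: 3·2 − 2·3 − 0 = 0

M = 0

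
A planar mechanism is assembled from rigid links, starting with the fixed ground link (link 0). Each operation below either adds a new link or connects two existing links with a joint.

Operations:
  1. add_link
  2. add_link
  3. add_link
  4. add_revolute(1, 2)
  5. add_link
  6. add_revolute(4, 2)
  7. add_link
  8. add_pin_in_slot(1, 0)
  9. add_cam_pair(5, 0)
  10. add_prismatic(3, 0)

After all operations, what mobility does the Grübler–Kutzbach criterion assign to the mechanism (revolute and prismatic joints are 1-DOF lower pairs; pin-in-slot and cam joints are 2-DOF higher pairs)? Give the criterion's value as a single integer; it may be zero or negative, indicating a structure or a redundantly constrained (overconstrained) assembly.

M = 7

link 0 = ground. State L|J1|J2 = 1|0|0
+link1  2|0|0
+link2  3|0|0
+link3  4|0|0
R(1,2) f=1→J1  4|1|0
+link4  5|1|0
R(4,2) f=1→J1  5|2|0
+link5  6|2|0
PS(1,0) f=2→J2  6|2|1
C(5,0) f=2→J2  6|2|2
P(3,0) f=1→J1  6|3|2
M = 3(6−1)−2·3−2 = 15−6−2 = 7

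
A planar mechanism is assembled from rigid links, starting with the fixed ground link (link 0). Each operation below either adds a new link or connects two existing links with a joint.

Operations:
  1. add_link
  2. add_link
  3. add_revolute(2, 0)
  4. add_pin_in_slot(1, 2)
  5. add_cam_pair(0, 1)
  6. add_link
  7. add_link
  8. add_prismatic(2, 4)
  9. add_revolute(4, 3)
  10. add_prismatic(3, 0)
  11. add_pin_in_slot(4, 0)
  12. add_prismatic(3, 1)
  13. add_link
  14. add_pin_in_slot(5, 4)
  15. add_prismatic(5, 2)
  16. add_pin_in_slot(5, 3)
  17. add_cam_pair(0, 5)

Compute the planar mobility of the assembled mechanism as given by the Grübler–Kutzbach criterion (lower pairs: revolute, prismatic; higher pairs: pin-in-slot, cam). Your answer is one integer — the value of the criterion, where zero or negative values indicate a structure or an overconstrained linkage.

ground; <1,0,0>
#1 <2,0,0>
#2 <3,0,0>
R:2↔0 J1 <3,1,0>
PS:1↔2 J2 <3,1,1>
C:0↔1 J2 <3,1,2>
#3 <4,1,2>
#4 <5,1,2>
P:2↔4 J1 <5,2,2>
R:4↔3 J1 <5,3,2>
P:3↔0 J1 <5,4,2>
PS:4↔0 J2 <5,4,3>
P:3↔1 J1 <5,5,3>
#5 <6,5,3>
PS:5↔4 J2 <6,5,4>
P:5↔2 J1 <6,6,4>
PS:5↔3 J2 <6,6,5>
C:0↔5 J2 <6,6,6>
3×5 − 2×6 − 1×6 = -3

M = -3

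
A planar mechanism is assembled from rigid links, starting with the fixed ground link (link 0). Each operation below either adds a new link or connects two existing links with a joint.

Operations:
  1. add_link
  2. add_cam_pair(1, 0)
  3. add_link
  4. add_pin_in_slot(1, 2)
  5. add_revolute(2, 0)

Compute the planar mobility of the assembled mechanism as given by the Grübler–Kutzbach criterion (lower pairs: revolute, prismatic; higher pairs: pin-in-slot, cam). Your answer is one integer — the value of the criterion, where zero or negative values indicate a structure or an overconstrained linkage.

link 0 = ground. State L|J1|J2 = 1|0|0
+link1  2|0|0
C(1,0) f=2→J2  2|0|1
+link2  3|0|1
PS(1,2) f=2→J2  3|0|2
R(2,0) f=1→J1  3|1|2
M = 3(3−1)−2·1−2 = 6−2−2 = 2

M = 2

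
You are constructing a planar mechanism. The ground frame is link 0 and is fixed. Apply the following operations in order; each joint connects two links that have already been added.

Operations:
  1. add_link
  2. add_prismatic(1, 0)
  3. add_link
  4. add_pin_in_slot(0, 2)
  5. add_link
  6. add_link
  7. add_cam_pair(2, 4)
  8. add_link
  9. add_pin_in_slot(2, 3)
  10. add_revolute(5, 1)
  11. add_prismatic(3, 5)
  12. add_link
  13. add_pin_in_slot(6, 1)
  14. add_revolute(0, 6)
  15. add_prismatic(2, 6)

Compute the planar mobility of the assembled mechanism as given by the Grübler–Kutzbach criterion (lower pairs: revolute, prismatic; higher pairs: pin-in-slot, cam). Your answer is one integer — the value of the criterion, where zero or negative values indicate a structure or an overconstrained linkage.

M = 4

(L,J1,J2)=(1,0,0); link0 fixed
link1: (2,0,0)
P 1-0 [J1]: (2,1,0)
link2: (3,1,0)
PS 0-2 [J2]: (3,1,1)
link3: (4,1,1)
link4: (5,1,1)
C 2-4 [J2]: (5,1,2)
link5: (6,1,2)
PS 2-3 [J2]: (6,1,3)
R 5-1 [J1]: (6,2,3)
P 3-5 [J1]: (6,3,3)
link6: (7,3,3)
PS 6-1 [J2]: (7,3,4)
R 0-6 [J1]: (7,4,4)
P 2-6 [J1]: (7,5,4)
Grübler: 3·6 − 2·5 − 4 = 4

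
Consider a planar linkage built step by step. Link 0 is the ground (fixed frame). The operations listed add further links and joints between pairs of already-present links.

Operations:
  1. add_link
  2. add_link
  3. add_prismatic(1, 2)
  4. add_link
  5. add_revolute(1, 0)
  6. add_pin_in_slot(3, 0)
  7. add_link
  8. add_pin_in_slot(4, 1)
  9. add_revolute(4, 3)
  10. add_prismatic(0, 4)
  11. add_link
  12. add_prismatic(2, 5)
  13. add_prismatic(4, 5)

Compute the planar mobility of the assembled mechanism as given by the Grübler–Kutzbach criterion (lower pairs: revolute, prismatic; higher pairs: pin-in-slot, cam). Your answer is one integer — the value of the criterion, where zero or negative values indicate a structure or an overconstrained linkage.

(L,J1,J2)=(1,0,0); link0 fixed
link1: (2,0,0)
link2: (3,0,0)
P 1-2 [J1]: (3,1,0)
link3: (4,1,0)
R 1-0 [J1]: (4,2,0)
PS 3-0 [J2]: (4,2,1)
link4: (5,2,1)
PS 4-1 [J2]: (5,2,2)
R 4-3 [J1]: (5,3,2)
P 0-4 [J1]: (5,4,2)
link5: (6,4,2)
P 2-5 [J1]: (6,5,2)
P 4-5 [J1]: (6,6,2)
Grübler: 3·5 − 2·6 − 2 = 1

M = 1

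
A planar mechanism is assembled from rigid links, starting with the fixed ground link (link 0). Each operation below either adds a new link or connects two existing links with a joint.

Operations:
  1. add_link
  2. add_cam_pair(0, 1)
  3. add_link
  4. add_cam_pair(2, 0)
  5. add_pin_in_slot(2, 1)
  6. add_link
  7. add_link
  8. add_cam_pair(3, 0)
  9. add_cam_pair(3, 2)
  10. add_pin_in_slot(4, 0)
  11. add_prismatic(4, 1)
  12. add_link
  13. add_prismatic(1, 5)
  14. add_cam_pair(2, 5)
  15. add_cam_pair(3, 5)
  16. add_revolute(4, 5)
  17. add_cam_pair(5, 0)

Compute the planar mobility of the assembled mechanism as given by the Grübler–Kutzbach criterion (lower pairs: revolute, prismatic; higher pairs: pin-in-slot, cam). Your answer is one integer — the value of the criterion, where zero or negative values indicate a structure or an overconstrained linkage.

M = 0

L=1 J1=0 J2=0
add link → L=2 J1=0 J2=0
C@0,1 dof=2 J2 → L=2 J1=0 J2=1
add link → L=3 J1=0 J2=1
C@2,0 dof=2 J2 → L=3 J1=0 J2=2
PS@2,1 dof=2 J2 → L=3 J1=0 J2=3
add link → L=4 J1=0 J2=3
add link → L=5 J1=0 J2=3
C@3,0 dof=2 J2 → L=5 J1=0 J2=4
C@3,2 dof=2 J2 → L=5 J1=0 J2=5
PS@4,0 dof=2 J2 → L=5 J1=0 J2=6
P@4,1 dof=1 J1 → L=5 J1=1 J2=6
add link → L=6 J1=1 J2=6
P@1,5 dof=1 J1 → L=6 J1=2 J2=6
C@2,5 dof=2 J2 → L=6 J1=2 J2=7
C@3,5 dof=2 J2 → L=6 J1=2 J2=8
R@4,5 dof=1 J1 → L=6 J1=3 J2=8
C@5,0 dof=2 J2 → L=6 J1=3 J2=9
M=3(L−1)−2J1−J2=3·5−2·3−9=0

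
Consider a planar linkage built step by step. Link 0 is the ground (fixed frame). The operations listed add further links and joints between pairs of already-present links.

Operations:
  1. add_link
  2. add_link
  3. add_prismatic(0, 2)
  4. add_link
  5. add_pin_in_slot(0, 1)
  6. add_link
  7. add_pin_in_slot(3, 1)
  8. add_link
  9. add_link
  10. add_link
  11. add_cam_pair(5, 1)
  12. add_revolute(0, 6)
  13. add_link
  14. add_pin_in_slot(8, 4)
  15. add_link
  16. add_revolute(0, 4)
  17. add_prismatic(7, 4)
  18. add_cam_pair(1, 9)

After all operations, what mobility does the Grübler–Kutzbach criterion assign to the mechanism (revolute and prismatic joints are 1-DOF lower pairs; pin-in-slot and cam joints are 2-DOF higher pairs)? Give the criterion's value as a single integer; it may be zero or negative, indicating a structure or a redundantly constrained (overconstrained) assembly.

[1;0;0] (link 0 is ground)
L+ [2;0;0]
L+ [3;0;0]
P(0,2)∈J1 [3;1;0]
L+ [4;1;0]
PS(0,1)∈J2 [4;1;1]
L+ [5;1;1]
PS(3,1)∈J2 [5;1;2]
L+ [6;1;2]
L+ [7;1;2]
L+ [8;1;2]
C(5,1)∈J2 [8;1;3]
R(0,6)∈J1 [8;2;3]
L+ [9;2;3]
PS(8,4)∈J2 [9;2;4]
L+ [10;2;4]
R(0,4)∈J1 [10;3;4]
P(7,4)∈J1 [10;4;4]
C(1,9)∈J2 [10;4;5]
mobility = 27 − 8 − 5 = 14

M = 14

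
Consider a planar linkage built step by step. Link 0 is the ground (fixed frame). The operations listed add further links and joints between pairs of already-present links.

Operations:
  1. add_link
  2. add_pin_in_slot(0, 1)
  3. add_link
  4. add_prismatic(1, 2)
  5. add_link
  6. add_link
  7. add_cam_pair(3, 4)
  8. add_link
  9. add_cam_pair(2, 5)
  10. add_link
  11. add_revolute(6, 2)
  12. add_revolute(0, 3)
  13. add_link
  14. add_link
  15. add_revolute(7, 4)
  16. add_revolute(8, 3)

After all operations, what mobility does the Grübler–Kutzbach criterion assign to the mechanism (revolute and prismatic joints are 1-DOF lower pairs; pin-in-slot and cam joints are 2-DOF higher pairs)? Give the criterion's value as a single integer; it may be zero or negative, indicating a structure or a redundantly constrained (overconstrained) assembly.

[1;0;0] (link 0 is ground)
L+ [2;0;0]
PS(0,1)∈J2 [2;0;1]
L+ [3;0;1]
P(1,2)∈J1 [3;1;1]
L+ [4;1;1]
L+ [5;1;1]
C(3,4)∈J2 [5;1;2]
L+ [6;1;2]
C(2,5)∈J2 [6;1;3]
L+ [7;1;3]
R(6,2)∈J1 [7;2;3]
R(0,3)∈J1 [7;3;3]
L+ [8;3;3]
L+ [9;3;3]
R(7,4)∈J1 [9;4;3]
R(8,3)∈J1 [9;5;3]
mobility = 24 − 10 − 3 = 11

M = 11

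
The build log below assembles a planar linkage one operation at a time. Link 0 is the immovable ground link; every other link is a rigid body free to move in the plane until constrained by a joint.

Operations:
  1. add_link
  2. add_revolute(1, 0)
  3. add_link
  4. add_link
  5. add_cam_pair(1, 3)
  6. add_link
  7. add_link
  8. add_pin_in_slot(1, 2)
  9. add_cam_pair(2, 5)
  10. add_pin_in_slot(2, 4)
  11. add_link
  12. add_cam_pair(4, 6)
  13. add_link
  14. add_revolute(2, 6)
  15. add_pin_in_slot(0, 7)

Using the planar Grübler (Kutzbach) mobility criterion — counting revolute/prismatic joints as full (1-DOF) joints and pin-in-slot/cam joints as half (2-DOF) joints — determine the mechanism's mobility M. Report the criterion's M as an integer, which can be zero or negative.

M = 11

link 0 = ground. State L|J1|J2 = 1|0|0
+link1  2|0|0
R(1,0) f=1→J1  2|1|0
+link2  3|1|0
+link3  4|1|0
C(1,3) f=2→J2  4|1|1
+link4  5|1|1
+link5  6|1|1
PS(1,2) f=2→J2  6|1|2
C(2,5) f=2→J2  6|1|3
PS(2,4) f=2→J2  6|1|4
+link6  7|1|4
C(4,6) f=2→J2  7|1|5
+link7  8|1|5
R(2,6) f=1→J1  8|2|5
PS(0,7) f=2→J2  8|2|6
M = 3(8−1)−2·2−6 = 21−4−6 = 11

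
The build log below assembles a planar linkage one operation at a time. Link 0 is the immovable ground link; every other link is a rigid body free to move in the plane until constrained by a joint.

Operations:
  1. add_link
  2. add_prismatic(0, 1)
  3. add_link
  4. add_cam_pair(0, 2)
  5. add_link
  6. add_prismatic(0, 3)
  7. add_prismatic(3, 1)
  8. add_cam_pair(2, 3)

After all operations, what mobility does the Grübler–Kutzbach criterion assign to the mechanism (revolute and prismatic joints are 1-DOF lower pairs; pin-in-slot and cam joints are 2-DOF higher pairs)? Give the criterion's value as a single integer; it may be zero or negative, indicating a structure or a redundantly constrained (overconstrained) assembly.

ground; <1,0,0>
#1 <2,0,0>
P:0↔1 J1 <2,1,0>
#2 <3,1,0>
C:0↔2 J2 <3,1,1>
#3 <4,1,1>
P:0↔3 J1 <4,2,1>
P:3↔1 J1 <4,3,1>
C:2↔3 J2 <4,3,2>
3×3 − 2×3 − 1×2 = 1

M = 1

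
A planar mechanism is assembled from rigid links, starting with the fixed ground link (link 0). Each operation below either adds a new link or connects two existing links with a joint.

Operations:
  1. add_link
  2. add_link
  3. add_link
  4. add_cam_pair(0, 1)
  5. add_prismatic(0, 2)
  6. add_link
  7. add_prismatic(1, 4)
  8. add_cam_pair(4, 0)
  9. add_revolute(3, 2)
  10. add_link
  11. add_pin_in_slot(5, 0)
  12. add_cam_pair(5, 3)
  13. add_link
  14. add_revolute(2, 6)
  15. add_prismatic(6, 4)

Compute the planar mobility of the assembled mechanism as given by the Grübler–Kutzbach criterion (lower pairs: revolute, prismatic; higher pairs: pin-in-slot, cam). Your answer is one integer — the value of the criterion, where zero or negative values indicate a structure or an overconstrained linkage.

M = 4

ground; <1,0,0>
#1 <2,0,0>
#2 <3,0,0>
#3 <4,0,0>
C:0↔1 J2 <4,0,1>
P:0↔2 J1 <4,1,1>
#4 <5,1,1>
P:1↔4 J1 <5,2,1>
C:4↔0 J2 <5,2,2>
R:3↔2 J1 <5,3,2>
#5 <6,3,2>
PS:5↔0 J2 <6,3,3>
C:5↔3 J2 <6,3,4>
#6 <7,3,4>
R:2↔6 J1 <7,4,4>
P:6↔4 J1 <7,5,4>
3×6 − 2×5 − 1×4 = 4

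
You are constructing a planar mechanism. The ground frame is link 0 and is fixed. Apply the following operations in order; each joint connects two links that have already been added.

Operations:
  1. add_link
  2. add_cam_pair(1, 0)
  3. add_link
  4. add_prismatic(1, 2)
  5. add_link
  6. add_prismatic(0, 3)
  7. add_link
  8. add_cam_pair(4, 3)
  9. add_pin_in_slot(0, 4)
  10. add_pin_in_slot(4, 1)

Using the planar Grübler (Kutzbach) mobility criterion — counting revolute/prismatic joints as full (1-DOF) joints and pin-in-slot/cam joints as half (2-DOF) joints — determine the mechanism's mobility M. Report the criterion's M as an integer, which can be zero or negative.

link 0 = ground. State L|J1|J2 = 1|0|0
+link1  2|0|0
C(1,0) f=2→J2  2|0|1
+link2  3|0|1
P(1,2) f=1→J1  3|1|1
+link3  4|1|1
P(0,3) f=1→J1  4|2|1
+link4  5|2|1
C(4,3) f=2→J2  5|2|2
PS(0,4) f=2→J2  5|2|3
PS(4,1) f=2→J2  5|2|4
M = 3(5−1)−2·2−4 = 12−4−4 = 4

M = 4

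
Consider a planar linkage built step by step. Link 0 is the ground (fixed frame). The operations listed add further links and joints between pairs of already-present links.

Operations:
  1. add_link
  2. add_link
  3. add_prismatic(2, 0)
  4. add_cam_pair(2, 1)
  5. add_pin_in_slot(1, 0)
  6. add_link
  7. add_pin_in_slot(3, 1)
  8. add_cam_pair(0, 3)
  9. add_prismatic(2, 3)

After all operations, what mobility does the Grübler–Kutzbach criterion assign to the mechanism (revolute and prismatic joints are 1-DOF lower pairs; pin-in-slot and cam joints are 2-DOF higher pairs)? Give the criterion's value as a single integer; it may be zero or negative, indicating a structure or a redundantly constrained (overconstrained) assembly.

M = 1

link 0 = ground. State L|J1|J2 = 1|0|0
+link1  2|0|0
+link2  3|0|0
P(2,0) f=1→J1  3|1|0
C(2,1) f=2→J2  3|1|1
PS(1,0) f=2→J2  3|1|2
+link3  4|1|2
PS(3,1) f=2→J2  4|1|3
C(0,3) f=2→J2  4|1|4
P(2,3) f=1→J1  4|2|4
M = 3(4−1)−2·2−4 = 9−4−4 = 1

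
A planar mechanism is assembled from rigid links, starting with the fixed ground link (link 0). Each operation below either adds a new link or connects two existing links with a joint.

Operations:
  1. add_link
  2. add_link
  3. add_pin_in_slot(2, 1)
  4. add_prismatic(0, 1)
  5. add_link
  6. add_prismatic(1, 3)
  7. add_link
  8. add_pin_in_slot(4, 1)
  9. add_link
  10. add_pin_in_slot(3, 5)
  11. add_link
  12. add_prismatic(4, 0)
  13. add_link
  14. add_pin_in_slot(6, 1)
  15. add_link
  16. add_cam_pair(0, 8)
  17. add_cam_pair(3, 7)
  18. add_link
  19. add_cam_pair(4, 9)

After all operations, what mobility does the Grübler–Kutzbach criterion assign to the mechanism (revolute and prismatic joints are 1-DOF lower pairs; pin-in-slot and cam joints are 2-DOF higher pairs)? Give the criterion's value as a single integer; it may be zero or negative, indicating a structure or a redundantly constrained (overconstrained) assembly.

link 0 = ground. State L|J1|J2 = 1|0|0
+link1  2|0|0
+link2  3|0|0
PS(2,1) f=2→J2  3|0|1
P(0,1) f=1→J1  3|1|1
+link3  4|1|1
P(1,3) f=1→J1  4|2|1
+link4  5|2|1
PS(4,1) f=2→J2  5|2|2
+link5  6|2|2
PS(3,5) f=2→J2  6|2|3
+link6  7|2|3
P(4,0) f=1→J1  7|3|3
+link7  8|3|3
PS(6,1) f=2→J2  8|3|4
+link8  9|3|4
C(0,8) f=2→J2  9|3|5
C(3,7) f=2→J2  9|3|6
+link9  10|3|6
C(4,9) f=2→J2  10|3|7
M = 3(10−1)−2·3−7 = 27−6−7 = 14

M = 14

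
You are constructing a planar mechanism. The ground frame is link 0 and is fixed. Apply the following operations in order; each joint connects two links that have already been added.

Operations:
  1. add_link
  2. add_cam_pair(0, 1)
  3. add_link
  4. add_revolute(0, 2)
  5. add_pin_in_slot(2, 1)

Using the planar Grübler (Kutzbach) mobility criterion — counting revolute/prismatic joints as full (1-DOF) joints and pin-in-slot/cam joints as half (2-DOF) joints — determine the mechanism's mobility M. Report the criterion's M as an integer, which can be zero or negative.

M = 2

L=1 J1=0 J2=0
add link → L=2 J1=0 J2=0
C@0,1 dof=2 J2 → L=2 J1=0 J2=1
add link → L=3 J1=0 J2=1
R@0,2 dof=1 J1 → L=3 J1=1 J2=1
PS@2,1 dof=2 J2 → L=3 J1=1 J2=2
M=3(L−1)−2J1−J2=3·2−2·1−2=2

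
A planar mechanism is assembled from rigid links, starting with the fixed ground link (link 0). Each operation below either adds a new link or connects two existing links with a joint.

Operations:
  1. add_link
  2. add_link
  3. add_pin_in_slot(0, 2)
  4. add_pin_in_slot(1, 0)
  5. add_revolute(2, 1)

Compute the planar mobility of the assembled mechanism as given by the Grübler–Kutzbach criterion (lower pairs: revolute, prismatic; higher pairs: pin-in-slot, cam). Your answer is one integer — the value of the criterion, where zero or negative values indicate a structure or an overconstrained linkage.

M = 2

ground; <1,0,0>
#1 <2,0,0>
#2 <3,0,0>
PS:0↔2 J2 <3,0,1>
PS:1↔0 J2 <3,0,2>
R:2↔1 J1 <3,1,2>
3×2 − 2×1 − 1×2 = 2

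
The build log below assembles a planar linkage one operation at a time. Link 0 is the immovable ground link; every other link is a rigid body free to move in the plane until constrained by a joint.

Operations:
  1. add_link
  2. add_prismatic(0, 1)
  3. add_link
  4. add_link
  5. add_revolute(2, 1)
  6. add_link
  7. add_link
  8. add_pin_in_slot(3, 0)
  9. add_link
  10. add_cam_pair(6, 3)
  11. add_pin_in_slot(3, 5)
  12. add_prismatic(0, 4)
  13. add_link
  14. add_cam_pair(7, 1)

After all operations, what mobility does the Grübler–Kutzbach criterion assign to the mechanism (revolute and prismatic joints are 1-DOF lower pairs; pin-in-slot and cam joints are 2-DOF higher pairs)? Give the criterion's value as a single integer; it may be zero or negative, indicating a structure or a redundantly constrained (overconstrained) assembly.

ground; <1,0,0>
#1 <2,0,0>
P:0↔1 J1 <2,1,0>
#2 <3,1,0>
#3 <4,1,0>
R:2↔1 J1 <4,2,0>
#4 <5,2,0>
#5 <6,2,0>
PS:3↔0 J2 <6,2,1>
#6 <7,2,1>
C:6↔3 J2 <7,2,2>
PS:3↔5 J2 <7,2,3>
P:0↔4 J1 <7,3,3>
#7 <8,3,3>
C:7↔1 J2 <8,3,4>
3×7 − 2×3 − 1×4 = 11

M = 11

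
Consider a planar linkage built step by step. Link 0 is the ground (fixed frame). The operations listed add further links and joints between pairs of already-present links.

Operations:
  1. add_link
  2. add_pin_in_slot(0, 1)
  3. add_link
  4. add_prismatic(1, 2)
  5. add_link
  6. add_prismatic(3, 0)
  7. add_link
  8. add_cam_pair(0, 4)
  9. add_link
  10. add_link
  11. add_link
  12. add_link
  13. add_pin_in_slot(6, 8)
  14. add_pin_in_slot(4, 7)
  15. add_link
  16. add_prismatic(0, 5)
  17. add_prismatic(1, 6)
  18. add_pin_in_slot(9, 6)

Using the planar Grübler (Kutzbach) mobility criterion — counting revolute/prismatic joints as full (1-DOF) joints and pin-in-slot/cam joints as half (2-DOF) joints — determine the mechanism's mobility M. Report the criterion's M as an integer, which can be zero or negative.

[1;0;0] (link 0 is ground)
L+ [2;0;0]
PS(0,1)∈J2 [2;0;1]
L+ [3;0;1]
P(1,2)∈J1 [3;1;1]
L+ [4;1;1]
P(3,0)∈J1 [4;2;1]
L+ [5;2;1]
C(0,4)∈J2 [5;2;2]
L+ [6;2;2]
L+ [7;2;2]
L+ [8;2;2]
L+ [9;2;2]
PS(6,8)∈J2 [9;2;3]
PS(4,7)∈J2 [9;2;4]
L+ [10;2;4]
P(0,5)∈J1 [10;3;4]
P(1,6)∈J1 [10;4;4]
PS(9,6)∈J2 [10;4;5]
mobility = 27 − 8 − 5 = 14

M = 14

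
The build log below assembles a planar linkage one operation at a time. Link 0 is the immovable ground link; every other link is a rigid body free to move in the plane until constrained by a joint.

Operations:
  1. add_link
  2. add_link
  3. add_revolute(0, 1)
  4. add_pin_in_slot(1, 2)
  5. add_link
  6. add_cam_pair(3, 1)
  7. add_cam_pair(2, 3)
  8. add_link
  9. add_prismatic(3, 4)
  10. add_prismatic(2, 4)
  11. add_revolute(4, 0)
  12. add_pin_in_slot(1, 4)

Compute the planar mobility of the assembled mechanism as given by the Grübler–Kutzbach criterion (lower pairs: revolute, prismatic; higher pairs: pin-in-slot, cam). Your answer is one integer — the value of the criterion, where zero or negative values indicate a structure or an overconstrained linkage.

M = 0

link 0 = ground. State L|J1|J2 = 1|0|0
+link1  2|0|0
+link2  3|0|0
R(0,1) f=1→J1  3|1|0
PS(1,2) f=2→J2  3|1|1
+link3  4|1|1
C(3,1) f=2→J2  4|1|2
C(2,3) f=2→J2  4|1|3
+link4  5|1|3
P(3,4) f=1→J1  5|2|3
P(2,4) f=1→J1  5|3|3
R(4,0) f=1→J1  5|4|3
PS(1,4) f=2→J2  5|4|4
M = 3(5−1)−2·4−4 = 12−8−4 = 0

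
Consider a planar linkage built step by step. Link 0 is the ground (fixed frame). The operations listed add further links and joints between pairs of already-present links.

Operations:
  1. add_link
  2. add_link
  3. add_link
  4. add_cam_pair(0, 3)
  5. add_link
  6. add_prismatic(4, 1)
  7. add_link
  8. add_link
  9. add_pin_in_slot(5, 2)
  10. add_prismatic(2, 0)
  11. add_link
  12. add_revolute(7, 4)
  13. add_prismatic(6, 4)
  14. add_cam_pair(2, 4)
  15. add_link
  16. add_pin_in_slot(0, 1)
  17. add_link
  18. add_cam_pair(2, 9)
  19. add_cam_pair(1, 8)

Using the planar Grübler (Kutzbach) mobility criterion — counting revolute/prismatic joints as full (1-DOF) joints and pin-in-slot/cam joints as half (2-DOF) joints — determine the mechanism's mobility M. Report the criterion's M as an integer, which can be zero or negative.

L=1 J1=0 J2=0
add link → L=2 J1=0 J2=0
add link → L=3 J1=0 J2=0
add link → L=4 J1=0 J2=0
C@0,3 dof=2 J2 → L=4 J1=0 J2=1
add link → L=5 J1=0 J2=1
P@4,1 dof=1 J1 → L=5 J1=1 J2=1
add link → L=6 J1=1 J2=1
add link → L=7 J1=1 J2=1
PS@5,2 dof=2 J2 → L=7 J1=1 J2=2
P@2,0 dof=1 J1 → L=7 J1=2 J2=2
add link → L=8 J1=2 J2=2
R@7,4 dof=1 J1 → L=8 J1=3 J2=2
P@6,4 dof=1 J1 → L=8 J1=4 J2=2
C@2,4 dof=2 J2 → L=8 J1=4 J2=3
add link → L=9 J1=4 J2=3
PS@0,1 dof=2 J2 → L=9 J1=4 J2=4
add link → L=10 J1=4 J2=4
C@2,9 dof=2 J2 → L=10 J1=4 J2=5
C@1,8 dof=2 J2 → L=10 J1=4 J2=6
M=3(L−1)−2J1−J2=3·9−2·4−6=13

M = 13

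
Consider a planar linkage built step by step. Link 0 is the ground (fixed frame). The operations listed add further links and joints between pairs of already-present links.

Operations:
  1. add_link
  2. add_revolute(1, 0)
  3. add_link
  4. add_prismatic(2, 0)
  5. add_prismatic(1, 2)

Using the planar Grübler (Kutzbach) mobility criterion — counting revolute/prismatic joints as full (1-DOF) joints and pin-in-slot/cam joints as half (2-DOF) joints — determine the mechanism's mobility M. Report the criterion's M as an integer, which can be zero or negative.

M = 0

L=1 J1=0 J2=0
add link → L=2 J1=0 J2=0
R@1,0 dof=1 J1 → L=2 J1=1 J2=0
add link → L=3 J1=1 J2=0
P@2,0 dof=1 J1 → L=3 J1=2 J2=0
P@1,2 dof=1 J1 → L=3 J1=3 J2=0
M=3(L−1)−2J1−J2=3·2−2·3−0=0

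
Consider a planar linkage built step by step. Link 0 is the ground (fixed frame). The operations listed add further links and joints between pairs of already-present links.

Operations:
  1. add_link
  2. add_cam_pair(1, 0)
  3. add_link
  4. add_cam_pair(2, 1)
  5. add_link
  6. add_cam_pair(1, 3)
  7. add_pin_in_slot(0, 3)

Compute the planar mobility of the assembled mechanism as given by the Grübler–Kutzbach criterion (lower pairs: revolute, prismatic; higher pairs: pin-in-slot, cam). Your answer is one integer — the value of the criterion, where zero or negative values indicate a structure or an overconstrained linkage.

L=1 J1=0 J2=0
add link → L=2 J1=0 J2=0
C@1,0 dof=2 J2 → L=2 J1=0 J2=1
add link → L=3 J1=0 J2=1
C@2,1 dof=2 J2 → L=3 J1=0 J2=2
add link → L=4 J1=0 J2=2
C@1,3 dof=2 J2 → L=4 J1=0 J2=3
PS@0,3 dof=2 J2 → L=4 J1=0 J2=4
M=3(L−1)−2J1−J2=3·3−2·0−4=5

M = 5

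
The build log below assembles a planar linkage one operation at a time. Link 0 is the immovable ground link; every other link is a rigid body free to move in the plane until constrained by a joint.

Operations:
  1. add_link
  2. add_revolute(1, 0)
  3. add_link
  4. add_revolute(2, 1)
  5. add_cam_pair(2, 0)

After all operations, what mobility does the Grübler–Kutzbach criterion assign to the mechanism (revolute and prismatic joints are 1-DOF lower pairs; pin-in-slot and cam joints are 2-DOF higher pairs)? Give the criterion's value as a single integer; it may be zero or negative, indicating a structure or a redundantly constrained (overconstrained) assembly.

M = 1

[1;0;0] (link 0 is ground)
L+ [2;0;0]
R(1,0)∈J1 [2;1;0]
L+ [3;1;0]
R(2,1)∈J1 [3;2;0]
C(2,0)∈J2 [3;2;1]
mobility = 6 − 4 − 1 = 1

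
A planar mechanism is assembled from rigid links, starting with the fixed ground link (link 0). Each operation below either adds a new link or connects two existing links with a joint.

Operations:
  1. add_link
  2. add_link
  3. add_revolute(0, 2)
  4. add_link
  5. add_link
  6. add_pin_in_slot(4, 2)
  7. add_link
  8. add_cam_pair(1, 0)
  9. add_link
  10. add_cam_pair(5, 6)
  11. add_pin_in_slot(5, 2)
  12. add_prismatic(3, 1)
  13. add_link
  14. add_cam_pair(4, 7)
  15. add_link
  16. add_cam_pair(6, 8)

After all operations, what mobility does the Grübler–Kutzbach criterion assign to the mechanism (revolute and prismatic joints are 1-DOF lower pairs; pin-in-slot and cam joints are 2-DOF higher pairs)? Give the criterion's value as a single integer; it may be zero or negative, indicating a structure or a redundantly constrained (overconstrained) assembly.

(L,J1,J2)=(1,0,0); link0 fixed
link1: (2,0,0)
link2: (3,0,0)
R 0-2 [J1]: (3,1,0)
link3: (4,1,0)
link4: (5,1,0)
PS 4-2 [J2]: (5,1,1)
link5: (6,1,1)
C 1-0 [J2]: (6,1,2)
link6: (7,1,2)
C 5-6 [J2]: (7,1,3)
PS 5-2 [J2]: (7,1,4)
P 3-1 [J1]: (7,2,4)
link7: (8,2,4)
C 4-7 [J2]: (8,2,5)
link8: (9,2,5)
C 6-8 [J2]: (9,2,6)
Grübler: 3·8 − 2·2 − 6 = 14

M = 14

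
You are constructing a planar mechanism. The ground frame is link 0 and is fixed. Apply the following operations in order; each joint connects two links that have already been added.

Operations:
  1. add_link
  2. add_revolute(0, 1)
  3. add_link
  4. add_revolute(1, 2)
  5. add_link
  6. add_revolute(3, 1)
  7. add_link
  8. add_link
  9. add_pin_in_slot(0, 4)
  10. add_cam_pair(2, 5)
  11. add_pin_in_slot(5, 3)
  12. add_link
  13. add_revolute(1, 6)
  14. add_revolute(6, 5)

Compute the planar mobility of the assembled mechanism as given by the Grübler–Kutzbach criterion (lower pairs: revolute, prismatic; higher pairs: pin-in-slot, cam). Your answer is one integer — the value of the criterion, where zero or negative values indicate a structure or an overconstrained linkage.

[1;0;0] (link 0 is ground)
L+ [2;0;0]
R(0,1)∈J1 [2;1;0]
L+ [3;1;0]
R(1,2)∈J1 [3;2;0]
L+ [4;2;0]
R(3,1)∈J1 [4;3;0]
L+ [5;3;0]
L+ [6;3;0]
PS(0,4)∈J2 [6;3;1]
C(2,5)∈J2 [6;3;2]
PS(5,3)∈J2 [6;3;3]
L+ [7;3;3]
R(1,6)∈J1 [7;4;3]
R(6,5)∈J1 [7;5;3]
mobility = 18 − 10 − 3 = 5

M = 5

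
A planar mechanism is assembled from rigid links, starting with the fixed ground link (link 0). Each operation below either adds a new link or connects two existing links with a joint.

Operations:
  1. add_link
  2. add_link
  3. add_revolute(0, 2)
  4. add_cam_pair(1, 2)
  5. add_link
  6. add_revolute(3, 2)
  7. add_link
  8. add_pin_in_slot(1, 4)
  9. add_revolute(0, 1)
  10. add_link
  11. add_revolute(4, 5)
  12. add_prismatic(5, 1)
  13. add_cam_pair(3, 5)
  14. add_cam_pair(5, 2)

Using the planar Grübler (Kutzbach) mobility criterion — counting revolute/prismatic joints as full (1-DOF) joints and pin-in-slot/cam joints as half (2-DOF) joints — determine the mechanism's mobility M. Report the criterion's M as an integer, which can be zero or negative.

L=1 J1=0 J2=0
add link → L=2 J1=0 J2=0
add link → L=3 J1=0 J2=0
R@0,2 dof=1 J1 → L=3 J1=1 J2=0
C@1,2 dof=2 J2 → L=3 J1=1 J2=1
add link → L=4 J1=1 J2=1
R@3,2 dof=1 J1 → L=4 J1=2 J2=1
add link → L=5 J1=2 J2=1
PS@1,4 dof=2 J2 → L=5 J1=2 J2=2
R@0,1 dof=1 J1 → L=5 J1=3 J2=2
add link → L=6 J1=3 J2=2
R@4,5 dof=1 J1 → L=6 J1=4 J2=2
P@5,1 dof=1 J1 → L=6 J1=5 J2=2
C@3,5 dof=2 J2 → L=6 J1=5 J2=3
C@5,2 dof=2 J2 → L=6 J1=5 J2=4
M=3(L−1)−2J1−J2=3·5−2·5−4=1

M = 1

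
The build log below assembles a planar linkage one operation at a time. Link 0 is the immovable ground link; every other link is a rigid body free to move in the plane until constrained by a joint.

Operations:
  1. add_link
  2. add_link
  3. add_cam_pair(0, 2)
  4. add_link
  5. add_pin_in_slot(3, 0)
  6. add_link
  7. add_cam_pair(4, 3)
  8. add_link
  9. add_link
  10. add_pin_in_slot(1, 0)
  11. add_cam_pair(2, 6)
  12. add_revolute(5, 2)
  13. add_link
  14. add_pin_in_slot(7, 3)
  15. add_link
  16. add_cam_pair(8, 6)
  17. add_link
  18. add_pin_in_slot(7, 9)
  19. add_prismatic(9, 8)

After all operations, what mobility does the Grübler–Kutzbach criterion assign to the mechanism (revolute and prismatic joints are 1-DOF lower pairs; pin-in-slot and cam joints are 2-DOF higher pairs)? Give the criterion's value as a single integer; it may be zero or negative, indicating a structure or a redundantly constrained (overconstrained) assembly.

M = 15

L=1 J1=0 J2=0
add link → L=2 J1=0 J2=0
add link → L=3 J1=0 J2=0
C@0,2 dof=2 J2 → L=3 J1=0 J2=1
add link → L=4 J1=0 J2=1
PS@3,0 dof=2 J2 → L=4 J1=0 J2=2
add link → L=5 J1=0 J2=2
C@4,3 dof=2 J2 → L=5 J1=0 J2=3
add link → L=6 J1=0 J2=3
add link → L=7 J1=0 J2=3
PS@1,0 dof=2 J2 → L=7 J1=0 J2=4
C@2,6 dof=2 J2 → L=7 J1=0 J2=5
R@5,2 dof=1 J1 → L=7 J1=1 J2=5
add link → L=8 J1=1 J2=5
PS@7,3 dof=2 J2 → L=8 J1=1 J2=6
add link → L=9 J1=1 J2=6
C@8,6 dof=2 J2 → L=9 J1=1 J2=7
add link → L=10 J1=1 J2=7
PS@7,9 dof=2 J2 → L=10 J1=1 J2=8
P@9,8 dof=1 J1 → L=10 J1=2 J2=8
M=3(L−1)−2J1−J2=3·9−2·2−8=15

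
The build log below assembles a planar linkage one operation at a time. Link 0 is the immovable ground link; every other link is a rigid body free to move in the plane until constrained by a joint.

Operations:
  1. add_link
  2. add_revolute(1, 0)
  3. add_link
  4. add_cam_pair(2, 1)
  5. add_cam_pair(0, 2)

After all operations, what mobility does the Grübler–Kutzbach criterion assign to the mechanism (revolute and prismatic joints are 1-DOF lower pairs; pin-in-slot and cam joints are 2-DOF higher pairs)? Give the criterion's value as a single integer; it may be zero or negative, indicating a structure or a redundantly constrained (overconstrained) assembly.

link 0 = ground. State L|J1|J2 = 1|0|0
+link1  2|0|0
R(1,0) f=1→J1  2|1|0
+link2  3|1|0
C(2,1) f=2→J2  3|1|1
C(0,2) f=2→J2  3|1|2
M = 3(3−1)−2·1−2 = 6−2−2 = 2

M = 2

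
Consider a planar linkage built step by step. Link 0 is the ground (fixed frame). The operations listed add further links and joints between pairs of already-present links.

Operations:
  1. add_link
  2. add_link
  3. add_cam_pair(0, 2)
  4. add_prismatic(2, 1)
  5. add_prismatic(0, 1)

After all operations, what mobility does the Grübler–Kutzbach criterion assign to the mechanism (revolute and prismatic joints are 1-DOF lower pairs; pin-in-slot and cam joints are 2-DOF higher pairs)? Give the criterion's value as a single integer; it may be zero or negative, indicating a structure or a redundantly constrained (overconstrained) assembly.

M = 1

[1;0;0] (link 0 is ground)
L+ [2;0;0]
L+ [3;0;0]
C(0,2)∈J2 [3;0;1]
P(2,1)∈J1 [3;1;1]
P(0,1)∈J1 [3;2;1]
mobility = 6 − 4 − 1 = 1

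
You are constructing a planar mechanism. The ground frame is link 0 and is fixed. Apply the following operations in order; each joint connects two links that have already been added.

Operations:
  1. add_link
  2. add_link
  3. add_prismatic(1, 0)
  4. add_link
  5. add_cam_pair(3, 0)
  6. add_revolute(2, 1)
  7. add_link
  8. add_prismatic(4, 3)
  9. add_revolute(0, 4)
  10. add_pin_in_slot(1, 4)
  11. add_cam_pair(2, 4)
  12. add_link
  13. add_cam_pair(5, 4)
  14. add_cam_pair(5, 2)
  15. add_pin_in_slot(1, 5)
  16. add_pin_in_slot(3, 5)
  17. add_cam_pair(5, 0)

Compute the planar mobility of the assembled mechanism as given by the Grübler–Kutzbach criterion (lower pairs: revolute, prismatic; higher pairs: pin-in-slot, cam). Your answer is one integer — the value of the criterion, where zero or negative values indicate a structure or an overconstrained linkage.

ground; <1,0,0>
#1 <2,0,0>
#2 <3,0,0>
P:1↔0 J1 <3,1,0>
#3 <4,1,0>
C:3↔0 J2 <4,1,1>
R:2↔1 J1 <4,2,1>
#4 <5,2,1>
P:4↔3 J1 <5,3,1>
R:0↔4 J1 <5,4,1>
PS:1↔4 J2 <5,4,2>
C:2↔4 J2 <5,4,3>
#5 <6,4,3>
C:5↔4 J2 <6,4,4>
C:5↔2 J2 <6,4,5>
PS:1↔5 J2 <6,4,6>
PS:3↔5 J2 <6,4,7>
C:5↔0 J2 <6,4,8>
3×5 − 2×4 − 1×8 = -1

M = -1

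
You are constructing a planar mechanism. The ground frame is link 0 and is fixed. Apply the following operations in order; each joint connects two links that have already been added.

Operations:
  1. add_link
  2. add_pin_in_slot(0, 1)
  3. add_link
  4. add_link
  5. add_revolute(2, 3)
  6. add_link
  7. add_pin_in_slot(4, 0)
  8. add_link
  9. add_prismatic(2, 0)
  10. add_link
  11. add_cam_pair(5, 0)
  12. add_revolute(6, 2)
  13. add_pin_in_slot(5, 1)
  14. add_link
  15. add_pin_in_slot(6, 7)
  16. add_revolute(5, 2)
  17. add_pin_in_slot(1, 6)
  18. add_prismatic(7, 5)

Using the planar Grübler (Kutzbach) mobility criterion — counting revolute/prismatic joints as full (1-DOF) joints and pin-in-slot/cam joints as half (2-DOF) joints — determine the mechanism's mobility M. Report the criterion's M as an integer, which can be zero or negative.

M = 5

L=1 J1=0 J2=0
add link → L=2 J1=0 J2=0
PS@0,1 dof=2 J2 → L=2 J1=0 J2=1
add link → L=3 J1=0 J2=1
add link → L=4 J1=0 J2=1
R@2,3 dof=1 J1 → L=4 J1=1 J2=1
add link → L=5 J1=1 J2=1
PS@4,0 dof=2 J2 → L=5 J1=1 J2=2
add link → L=6 J1=1 J2=2
P@2,0 dof=1 J1 → L=6 J1=2 J2=2
add link → L=7 J1=2 J2=2
C@5,0 dof=2 J2 → L=7 J1=2 J2=3
R@6,2 dof=1 J1 → L=7 J1=3 J2=3
PS@5,1 dof=2 J2 → L=7 J1=3 J2=4
add link → L=8 J1=3 J2=4
PS@6,7 dof=2 J2 → L=8 J1=3 J2=5
R@5,2 dof=1 J1 → L=8 J1=4 J2=5
PS@1,6 dof=2 J2 → L=8 J1=4 J2=6
P@7,5 dof=1 J1 → L=8 J1=5 J2=6
M=3(L−1)−2J1−J2=3·7−2·5−6=5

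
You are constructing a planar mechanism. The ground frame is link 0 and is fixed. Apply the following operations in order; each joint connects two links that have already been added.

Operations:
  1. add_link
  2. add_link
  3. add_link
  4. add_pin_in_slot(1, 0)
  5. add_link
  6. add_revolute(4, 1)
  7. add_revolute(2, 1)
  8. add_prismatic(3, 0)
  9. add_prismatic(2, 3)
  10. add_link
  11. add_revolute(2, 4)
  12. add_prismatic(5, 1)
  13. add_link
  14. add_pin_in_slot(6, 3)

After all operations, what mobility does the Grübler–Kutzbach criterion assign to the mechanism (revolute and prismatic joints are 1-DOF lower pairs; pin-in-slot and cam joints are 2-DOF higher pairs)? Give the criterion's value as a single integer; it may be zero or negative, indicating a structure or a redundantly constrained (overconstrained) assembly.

M = 4

[1;0;0] (link 0 is ground)
L+ [2;0;0]
L+ [3;0;0]
L+ [4;0;0]
PS(1,0)∈J2 [4;0;1]
L+ [5;0;1]
R(4,1)∈J1 [5;1;1]
R(2,1)∈J1 [5;2;1]
P(3,0)∈J1 [5;3;1]
P(2,3)∈J1 [5;4;1]
L+ [6;4;1]
R(2,4)∈J1 [6;5;1]
P(5,1)∈J1 [6;6;1]
L+ [7;6;1]
PS(6,3)∈J2 [7;6;2]
mobility = 18 − 12 − 2 = 4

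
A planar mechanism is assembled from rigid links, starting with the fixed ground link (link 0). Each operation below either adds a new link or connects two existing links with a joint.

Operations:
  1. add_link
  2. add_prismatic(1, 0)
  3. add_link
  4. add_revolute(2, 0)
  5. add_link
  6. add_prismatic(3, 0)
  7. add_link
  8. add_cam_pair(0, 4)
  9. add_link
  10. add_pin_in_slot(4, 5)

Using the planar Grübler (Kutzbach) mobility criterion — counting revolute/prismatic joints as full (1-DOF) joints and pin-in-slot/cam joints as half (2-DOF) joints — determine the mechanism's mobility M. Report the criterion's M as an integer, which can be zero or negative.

link 0 = ground. State L|J1|J2 = 1|0|0
+link1  2|0|0
P(1,0) f=1→J1  2|1|0
+link2  3|1|0
R(2,0) f=1→J1  3|2|0
+link3  4|2|0
P(3,0) f=1→J1  4|3|0
+link4  5|3|0
C(0,4) f=2→J2  5|3|1
+link5  6|3|1
PS(4,5) f=2→J2  6|3|2
M = 3(6−1)−2·3−2 = 15−6−2 = 7

M = 7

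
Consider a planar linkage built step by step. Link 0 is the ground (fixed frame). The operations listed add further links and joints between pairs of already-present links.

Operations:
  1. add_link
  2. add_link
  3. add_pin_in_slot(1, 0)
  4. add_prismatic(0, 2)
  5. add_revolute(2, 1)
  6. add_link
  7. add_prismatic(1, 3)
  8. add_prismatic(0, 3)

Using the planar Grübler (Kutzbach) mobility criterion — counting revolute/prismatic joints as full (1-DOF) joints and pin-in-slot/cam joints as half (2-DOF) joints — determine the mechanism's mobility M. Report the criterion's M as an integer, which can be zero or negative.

M = 0

link 0 = ground. State L|J1|J2 = 1|0|0
+link1  2|0|0
+link2  3|0|0
PS(1,0) f=2→J2  3|0|1
P(0,2) f=1→J1  3|1|1
R(2,1) f=1→J1  3|2|1
+link3  4|2|1
P(1,3) f=1→J1  4|3|1
P(0,3) f=1→J1  4|4|1
M = 3(4−1)−2·4−1 = 9−8−1 = 0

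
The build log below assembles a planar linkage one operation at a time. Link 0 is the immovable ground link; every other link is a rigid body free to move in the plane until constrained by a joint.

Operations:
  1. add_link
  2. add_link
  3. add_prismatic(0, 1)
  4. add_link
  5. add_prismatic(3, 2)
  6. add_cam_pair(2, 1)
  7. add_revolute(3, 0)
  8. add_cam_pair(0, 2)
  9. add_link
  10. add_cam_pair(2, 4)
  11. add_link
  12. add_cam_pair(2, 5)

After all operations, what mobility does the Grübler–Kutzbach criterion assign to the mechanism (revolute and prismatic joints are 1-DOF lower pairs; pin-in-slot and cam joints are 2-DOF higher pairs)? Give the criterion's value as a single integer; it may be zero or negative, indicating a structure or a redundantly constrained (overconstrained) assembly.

[1;0;0] (link 0 is ground)
L+ [2;0;0]
L+ [3;0;0]
P(0,1)∈J1 [3;1;0]
L+ [4;1;0]
P(3,2)∈J1 [4;2;0]
C(2,1)∈J2 [4;2;1]
R(3,0)∈J1 [4;3;1]
C(0,2)∈J2 [4;3;2]
L+ [5;3;2]
C(2,4)∈J2 [5;3;3]
L+ [6;3;3]
C(2,5)∈J2 [6;3;4]
mobility = 15 − 6 − 4 = 5

M = 5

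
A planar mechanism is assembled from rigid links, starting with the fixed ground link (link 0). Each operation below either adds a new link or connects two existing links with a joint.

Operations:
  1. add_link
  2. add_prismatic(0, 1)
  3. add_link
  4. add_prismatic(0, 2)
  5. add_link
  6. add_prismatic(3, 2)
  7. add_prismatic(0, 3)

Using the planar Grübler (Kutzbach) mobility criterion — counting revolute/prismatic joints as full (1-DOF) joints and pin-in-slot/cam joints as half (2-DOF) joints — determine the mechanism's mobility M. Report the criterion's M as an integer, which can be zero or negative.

M = 1

ground; <1,0,0>
#1 <2,0,0>
P:0↔1 J1 <2,1,0>
#2 <3,1,0>
P:0↔2 J1 <3,2,0>
#3 <4,2,0>
P:3↔2 J1 <4,3,0>
P:0↔3 J1 <4,4,0>
3×3 − 2×4 − 1×0 = 1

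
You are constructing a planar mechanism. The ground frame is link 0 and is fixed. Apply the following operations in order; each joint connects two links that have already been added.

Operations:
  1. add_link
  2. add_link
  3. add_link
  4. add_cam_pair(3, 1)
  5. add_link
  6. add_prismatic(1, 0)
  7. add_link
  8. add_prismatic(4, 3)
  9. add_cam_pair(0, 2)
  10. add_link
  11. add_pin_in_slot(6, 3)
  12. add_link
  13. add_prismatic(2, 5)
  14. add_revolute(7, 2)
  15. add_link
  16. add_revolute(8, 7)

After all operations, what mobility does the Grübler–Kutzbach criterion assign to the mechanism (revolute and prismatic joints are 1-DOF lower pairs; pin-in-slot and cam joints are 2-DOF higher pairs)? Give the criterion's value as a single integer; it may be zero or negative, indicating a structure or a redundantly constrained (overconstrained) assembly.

M = 11

[1;0;0] (link 0 is ground)
L+ [2;0;0]
L+ [3;0;0]
L+ [4;0;0]
C(3,1)∈J2 [4;0;1]
L+ [5;0;1]
P(1,0)∈J1 [5;1;1]
L+ [6;1;1]
P(4,3)∈J1 [6;2;1]
C(0,2)∈J2 [6;2;2]
L+ [7;2;2]
PS(6,3)∈J2 [7;2;3]
L+ [8;2;3]
P(2,5)∈J1 [8;3;3]
R(7,2)∈J1 [8;4;3]
L+ [9;4;3]
R(8,7)∈J1 [9;5;3]
mobility = 24 − 10 − 3 = 11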